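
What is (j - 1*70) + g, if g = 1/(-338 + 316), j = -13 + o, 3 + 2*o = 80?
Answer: -490/11 ≈ -44.545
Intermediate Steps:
o = 77/2 (o = -3/2 + (1/2)*80 = -3/2 + 40 = 77/2 ≈ 38.500)
j = 51/2 (j = -13 + 77/2 = 51/2 ≈ 25.500)
g = -1/22 (g = 1/(-22) = -1/22 ≈ -0.045455)
(j - 1*70) + g = (51/2 - 1*70) - 1/22 = (51/2 - 70) - 1/22 = -89/2 - 1/22 = -490/11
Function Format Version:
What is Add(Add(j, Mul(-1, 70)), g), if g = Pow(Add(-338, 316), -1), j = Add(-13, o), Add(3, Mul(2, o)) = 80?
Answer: Rational(-490, 11) ≈ -44.545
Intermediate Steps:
o = Rational(77, 2) (o = Add(Rational(-3, 2), Mul(Rational(1, 2), 80)) = Add(Rational(-3, 2), 40) = Rational(77, 2) ≈ 38.500)
j = Rational(51, 2) (j = Add(-13, Rational(77, 2)) = Rational(51, 2) ≈ 25.500)
g = Rational(-1, 22) (g = Pow(-22, -1) = Rational(-1, 22) ≈ -0.045455)
Add(Add(j, Mul(-1, 70)), g) = Add(Add(Rational(51, 2), Mul(-1, 70)), Rational(-1, 22)) = Add(Add(Rational(51, 2), -70), Rational(-1, 22)) = Add(Rational(-89, 2), Rational(-1, 22)) = Rational(-490, 11)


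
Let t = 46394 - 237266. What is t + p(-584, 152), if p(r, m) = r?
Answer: -191456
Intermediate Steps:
t = -190872
t + p(-584, 152) = -190872 - 584 = -191456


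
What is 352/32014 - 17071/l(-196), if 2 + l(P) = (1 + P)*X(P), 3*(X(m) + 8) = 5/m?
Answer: -53504275444/4893227851 ≈ -10.934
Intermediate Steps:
X(m) = -8 + 5/(3*m) (X(m) = -8 + (5/m)/3 = -8 + 5/(3*m))
l(P) = -2 + (1 + P)*(-8 + 5/(3*P))
352/32014 - 17071/l(-196) = 352/32014 - 17071*(-588/(5 - 1*(-196)*(25 + 24*(-196)))) = 352*(1/32014) - 17071*(-588/(5 - 1*(-196)*(25 - 4704))) = 176/16007 - 17071*(-588/(5 - 1*(-196)*(-4679))) = 176/16007 - 17071*(-588/(5 - 917084)) = 176/16007 - 17071/((⅓)*(-1/196)*(-917079)) = 176/16007 - 17071/305693/196 = 176/16007 - 17071*196/305693 = 176/16007 - 3345916/305693 = -53504275444/4893227851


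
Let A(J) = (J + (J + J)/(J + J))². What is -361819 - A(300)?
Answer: -452420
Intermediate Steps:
A(J) = (1 + J)² (A(J) = (J + (2*J)/((2*J)))² = (J + (2*J)*(1/(2*J)))² = (J + 1)² = (1 + J)²)
-361819 - A(300) = -361819 - (1 + 300)² = -361819 - 1*301² = -361819 - 1*90601 = -361819 - 90601 = -452420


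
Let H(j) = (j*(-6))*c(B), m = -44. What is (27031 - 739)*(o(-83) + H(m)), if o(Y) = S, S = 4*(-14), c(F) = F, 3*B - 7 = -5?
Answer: 3155040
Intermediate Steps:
B = 2/3 (B = 7/3 + (1/3)*(-5) = 7/3 - 5/3 = 2/3 ≈ 0.66667)
S = -56
o(Y) = -56
H(j) = -4*j (H(j) = (j*(-6))*(2/3) = -6*j*(2/3) = -4*j)
(27031 - 739)*(o(-83) + H(m)) = (27031 - 739)*(-56 - 4*(-44)) = 26292*(-56 + 176) = 26292*120 = 3155040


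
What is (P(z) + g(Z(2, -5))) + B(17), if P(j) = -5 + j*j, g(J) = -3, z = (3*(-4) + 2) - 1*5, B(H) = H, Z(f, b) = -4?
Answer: 234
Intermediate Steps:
z = -15 (z = (-12 + 2) - 5 = -10 - 5 = -15)
P(j) = -5 + j**2
(P(z) + g(Z(2, -5))) + B(17) = ((-5 + (-15)**2) - 3) + 17 = ((-5 + 225) - 3) + 17 = (220 - 3) + 17 = 217 + 17 = 234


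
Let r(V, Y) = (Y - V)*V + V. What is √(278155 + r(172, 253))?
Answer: 163*√11 ≈ 540.61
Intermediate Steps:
r(V, Y) = V + V*(Y - V) (r(V, Y) = V*(Y - V) + V = V + V*(Y - V))
√(278155 + r(172, 253)) = √(278155 + 172*(1 + 253 - 1*172)) = √(278155 + 172*(1 + 253 - 172)) = √(278155 + 172*82) = √(278155 + 14104) = √292259 = 163*√11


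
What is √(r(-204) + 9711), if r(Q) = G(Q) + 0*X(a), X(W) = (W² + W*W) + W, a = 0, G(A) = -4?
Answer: √9707 ≈ 98.524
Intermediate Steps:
X(W) = W + 2*W² (X(W) = (W² + W²) + W = 2*W² + W = W + 2*W²)
r(Q) = -4 (r(Q) = -4 + 0*(0*(1 + 2*0)) = -4 + 0*(0*(1 + 0)) = -4 + 0*(0*1) = -4 + 0*0 = -4 + 0 = -4)
√(r(-204) + 9711) = √(-4 + 9711) = √9707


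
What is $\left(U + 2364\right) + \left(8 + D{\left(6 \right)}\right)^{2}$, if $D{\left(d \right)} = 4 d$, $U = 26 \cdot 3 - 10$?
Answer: $3456$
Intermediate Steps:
$U = 68$ ($U = 78 - 10 = 68$)
$\left(U + 2364\right) + \left(8 + D{\left(6 \right)}\right)^{2} = \left(68 + 2364\right) + \left(8 + 4 \cdot 6\right)^{2} = 2432 + \left(8 + 24\right)^{2} = 2432 + 32^{2} = 2432 + 1024 = 3456$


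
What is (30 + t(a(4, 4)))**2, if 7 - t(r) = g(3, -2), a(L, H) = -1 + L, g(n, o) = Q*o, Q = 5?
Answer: 2209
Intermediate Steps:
g(n, o) = 5*o
t(r) = 17 (t(r) = 7 - 5*(-2) = 7 - 1*(-10) = 7 + 10 = 17)
(30 + t(a(4, 4)))**2 = (30 + 17)**2 = 47**2 = 2209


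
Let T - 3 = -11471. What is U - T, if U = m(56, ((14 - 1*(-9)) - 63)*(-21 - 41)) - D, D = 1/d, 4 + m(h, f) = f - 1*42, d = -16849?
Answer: 234234799/16849 ≈ 13902.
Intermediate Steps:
T = -11468 (T = 3 - 11471 = -11468)
m(h, f) = -46 + f (m(h, f) = -4 + (f - 1*42) = -4 + (f - 42) = -4 + (-42 + f) = -46 + f)
D = -1/16849 (D = 1/(-16849) = -1/16849 ≈ -5.9351e-5)
U = 41010467/16849 (U = (-46 + ((14 - 1*(-9)) - 63)*(-21 - 41)) - 1*(-1/16849) = (-46 + ((14 + 9) - 63)*(-62)) + 1/16849 = (-46 + (23 - 63)*(-62)) + 1/16849 = (-46 - 40*(-62)) + 1/16849 = (-46 + 2480) + 1/16849 = 2434 + 1/16849 = 41010467/16849 ≈ 2434.0)
U - T = 41010467/16849 - 1*(-11468) = 41010467/16849 + 11468 = 234234799/16849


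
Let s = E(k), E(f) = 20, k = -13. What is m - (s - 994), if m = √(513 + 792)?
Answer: 974 + 3*√145 ≈ 1010.1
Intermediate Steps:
s = 20
m = 3*√145 (m = √1305 = 3*√145 ≈ 36.125)
m - (s - 994) = 3*√145 - (20 - 994) = 3*√145 - 1*(-974) = 3*√145 + 974 = 974 + 3*√145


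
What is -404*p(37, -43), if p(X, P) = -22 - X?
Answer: 23836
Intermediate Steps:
-404*p(37, -43) = -404*(-22 - 1*37) = -404*(-22 - 37) = -404*(-59) = 23836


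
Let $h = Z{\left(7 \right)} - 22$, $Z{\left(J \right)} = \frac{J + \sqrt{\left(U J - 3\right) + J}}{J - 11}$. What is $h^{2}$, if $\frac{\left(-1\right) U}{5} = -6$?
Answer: $\frac{\left(95 + \sqrt{214}\right)^{2}}{16} \approx 751.15$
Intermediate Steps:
$U = 30$ ($U = \left(-5\right) \left(-6\right) = 30$)
$Z{\left(J \right)} = \frac{J + \sqrt{-3 + 31 J}}{-11 + J}$ ($Z{\left(J \right)} = \frac{J + \sqrt{\left(30 J - 3\right) + J}}{J - 11} = \frac{J + \sqrt{\left(-3 + 30 J\right) + J}}{-11 + J} = \frac{J + \sqrt{-3 + 31 J}}{-11 + J}$)
$h = - \frac{95}{4} - \frac{\sqrt{214}}{4}$ ($h = \frac{7 + \sqrt{-3 + 31 \cdot 7}}{-11 + 7} - 22 = \frac{7 + \sqrt{-3 + 217}}{-4} - 22 = - \frac{7 + \sqrt{214}}{4} - 22 = \left(- \frac{7}{4} - \frac{\sqrt{214}}{4}\right) - 22 = - \frac{95}{4} - \frac{\sqrt{214}}{4} \approx -27.407$)
$h^{2} = \left(- \frac{95}{4} - \frac{\sqrt{214}}{4}\right)^{2}$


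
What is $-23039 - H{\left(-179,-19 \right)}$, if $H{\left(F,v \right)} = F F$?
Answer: $-55080$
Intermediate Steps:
$H{\left(F,v \right)} = F^{2}$
$-23039 - H{\left(-179,-19 \right)} = -23039 - \left(-179\right)^{2} = -23039 - 32041 = -55080$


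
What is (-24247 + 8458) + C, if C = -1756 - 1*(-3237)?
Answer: -14308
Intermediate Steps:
C = 1481 (C = -1756 + 3237 = 1481)
(-24247 + 8458) + C = (-24247 + 8458) + 1481 = -15789 + 1481 = -14308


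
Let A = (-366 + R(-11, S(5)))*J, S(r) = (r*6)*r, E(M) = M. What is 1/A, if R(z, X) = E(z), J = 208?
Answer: -1/78416 ≈ -1.2752e-5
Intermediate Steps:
S(r) = 6*r² (S(r) = (6*r)*r = 6*r²)
R(z, X) = z
A = -78416 (A = (-366 - 11)*208 = -377*208 = -78416)
1/A = 1/(-78416) = -1/78416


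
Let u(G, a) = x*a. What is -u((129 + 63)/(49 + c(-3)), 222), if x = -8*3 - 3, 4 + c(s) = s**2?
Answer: 5994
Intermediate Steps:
c(s) = -4 + s**2
x = -27 (x = -24 - 3 = -27)
u(G, a) = -27*a
-u((129 + 63)/(49 + c(-3)), 222) = -(-27)*222 = -1*(-5994) = 5994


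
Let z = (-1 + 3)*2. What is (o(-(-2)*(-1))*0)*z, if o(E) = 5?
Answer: 0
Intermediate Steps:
z = 4 (z = 2*2 = 4)
(o(-(-2)*(-1))*0)*z = (5*0)*4 = 0*4 = 0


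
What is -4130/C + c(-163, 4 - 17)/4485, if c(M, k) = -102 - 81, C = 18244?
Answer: -3643617/13637390 ≈ -0.26718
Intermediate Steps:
c(M, k) = -183
-4130/C + c(-163, 4 - 17)/4485 = -4130/18244 - 183/4485 = -4130*1/18244 - 183*1/4485 = -2065/9122 - 61/1495 = -3643617/13637390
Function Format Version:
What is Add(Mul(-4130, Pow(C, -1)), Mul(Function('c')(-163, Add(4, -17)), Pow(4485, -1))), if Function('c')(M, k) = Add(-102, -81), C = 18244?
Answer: Rational(-3643617, 13637390) ≈ -0.26718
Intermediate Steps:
Function('c')(M, k) = -183
Add(Mul(-4130, Pow(C, -1)), Mul(Function('c')(-163, Add(4, -17)), Pow(4485, -1))) = Add(Mul(-4130, Pow(18244, -1)), Mul(-183, Pow(4485, -1))) = Add(Mul(-4130, Rational(1, 18244)), Mul(-183, Rational(1, 4485))) = Add(Rational(-2065, 9122), Rational(-61, 1495)) = Rational(-3643617, 13637390)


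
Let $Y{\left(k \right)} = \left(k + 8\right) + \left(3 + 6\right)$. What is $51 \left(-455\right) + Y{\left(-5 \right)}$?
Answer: $-23193$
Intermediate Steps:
$Y{\left(k \right)} = 17 + k$ ($Y{\left(k \right)} = \left(8 + k\right) + 9 = 17 + k$)
$51 \left(-455\right) + Y{\left(-5 \right)} = 51 \left(-455\right) + \left(17 - 5\right) = -23205 + 12 = -23193$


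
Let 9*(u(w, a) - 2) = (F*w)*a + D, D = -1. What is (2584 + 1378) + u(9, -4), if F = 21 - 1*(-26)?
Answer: 33983/9 ≈ 3775.9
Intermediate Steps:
F = 47 (F = 21 + 26 = 47)
u(w, a) = 17/9 + 47*a*w/9 (u(w, a) = 2 + ((47*w)*a - 1)/9 = 2 + (47*a*w - 1)/9 = 2 + (-1 + 47*a*w)/9 = 2 + (-⅑ + 47*a*w/9) = 17/9 + 47*a*w/9)
(2584 + 1378) + u(9, -4) = (2584 + 1378) + (17/9 + (47/9)*(-4)*9) = 3962 + (17/9 - 188) = 3962 - 1675/9 = 33983/9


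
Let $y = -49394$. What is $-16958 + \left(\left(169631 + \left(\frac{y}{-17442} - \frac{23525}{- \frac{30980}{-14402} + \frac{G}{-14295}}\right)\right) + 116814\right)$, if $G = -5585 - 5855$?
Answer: $\frac{138579847446661577}{529903640358} \approx 2.6152 \cdot 10^{5}$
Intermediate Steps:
$G = -11440$
$-16958 + \left(\left(169631 + \left(\frac{y}{-17442} - \frac{23525}{- \frac{30980}{-14402} + \frac{G}{-14295}}\right)\right) + 116814\right) = -16958 + \left(\left(169631 - \left(- \frac{24697}{8721} + \frac{23525}{- \frac{30980}{-14402} - \frac{11440}{-14295}}\right)\right) + 116814\right) = -16958 + \left(\left(169631 - \left(- \frac{24697}{8721} + \frac{23525}{\left(-30980\right) \left(- \frac{1}{14402}\right) - - \frac{2288}{2859}}\right)\right) + 116814\right) = -16958 + \left(\left(169631 + \left(\frac{24697}{8721} - \frac{23525}{\frac{15490}{7201} + \frac{2288}{2859}}\right)\right) + 116814\right) = -16958 + \left(\left(169631 + \left(\frac{24697}{8721} - \frac{23525}{\frac{60761798}{20587659}}\right)\right) + 116814\right) = -16958 + \left(\left(169631 + \left(\frac{24697}{8721} - \frac{484324677975}{60761798}\right)\right) + 116814\right) = -16958 + \left(\left(169631 - \frac{4222294882494769}{529903640358}\right) + 116814\right) = -16958 + \left(\frac{85665789535073129}{529903640358} + 116814\right) = -16958 + \frac{147565953379852541}{529903640358} = \frac{138579847446661577}{529903640358}$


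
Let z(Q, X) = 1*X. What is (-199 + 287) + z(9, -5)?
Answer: 83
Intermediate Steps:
z(Q, X) = X
(-199 + 287) + z(9, -5) = (-199 + 287) - 5 = 88 - 5 = 83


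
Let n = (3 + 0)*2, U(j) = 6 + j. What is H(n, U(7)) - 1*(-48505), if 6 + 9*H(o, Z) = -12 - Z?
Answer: 436514/9 ≈ 48502.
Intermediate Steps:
n = 6 (n = 3*2 = 6)
H(o, Z) = -2 - Z/9 (H(o, Z) = -2/3 + (-12 - Z)/9 = -2/3 + (-4/3 - Z/9) = -2 - Z/9)
H(n, U(7)) - 1*(-48505) = (-2 - (6 + 7)/9) - 1*(-48505) = (-2 - 1/9*13) + 48505 = (-2 - 13/9) + 48505 = -31/9 + 48505 = 436514/9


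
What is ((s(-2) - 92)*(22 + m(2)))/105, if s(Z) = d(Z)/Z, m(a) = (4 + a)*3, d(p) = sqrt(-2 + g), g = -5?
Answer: -736/21 - 4*I*sqrt(7)/21 ≈ -35.048 - 0.50395*I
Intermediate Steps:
d(p) = I*sqrt(7) (d(p) = sqrt(-2 - 5) = sqrt(-7) = I*sqrt(7))
m(a) = 12 + 3*a
s(Z) = I*sqrt(7)/Z (s(Z) = (I*sqrt(7))/Z = I*sqrt(7)/Z)
((s(-2) - 92)*(22 + m(2)))/105 = ((I*sqrt(7)/(-2) - 92)*(22 + (12 + 3*2)))/105 = ((I*sqrt(7)*(-1/2) - 92)*(22 + (12 + 6)))/105 = ((-I*sqrt(7)/2 - 92)*(22 + 18))/105 = ((-92 - I*sqrt(7)/2)*40)/105 = (-3680 - 20*I*sqrt(7))/105 = -736/21 - 4*I*sqrt(7)/21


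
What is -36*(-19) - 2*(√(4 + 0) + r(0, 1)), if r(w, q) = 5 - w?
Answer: 670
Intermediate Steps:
-36*(-19) - 2*(√(4 + 0) + r(0, 1)) = -36*(-19) - 2*(√(4 + 0) + (5 - 1*0)) = 684 - 2*(√4 + (5 + 0)) = 684 - 2*(2 + 5) = 684 - 2*7 = 684 - 14 = 670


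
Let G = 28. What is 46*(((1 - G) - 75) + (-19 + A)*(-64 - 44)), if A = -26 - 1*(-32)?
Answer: 59892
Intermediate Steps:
A = 6 (A = -26 + 32 = 6)
46*(((1 - G) - 75) + (-19 + A)*(-64 - 44)) = 46*(((1 - 1*28) - 75) + (-19 + 6)*(-64 - 44)) = 46*(((1 - 28) - 75) - 13*(-108)) = 46*((-27 - 75) + 1404) = 46*(-102 + 1404) = 46*1302 = 59892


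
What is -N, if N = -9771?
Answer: 9771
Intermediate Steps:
-N = -1*(-9771) = 9771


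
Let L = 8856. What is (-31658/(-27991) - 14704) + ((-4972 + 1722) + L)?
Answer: -254630460/27991 ≈ -9096.9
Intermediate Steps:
(-31658/(-27991) - 14704) + ((-4972 + 1722) + L) = (-31658/(-27991) - 14704) + ((-4972 + 1722) + 8856) = (-31658*(-1/27991) - 14704) + (-3250 + 8856) = (31658/27991 - 14704) + 5606 = -411548006/27991 + 5606 = -254630460/27991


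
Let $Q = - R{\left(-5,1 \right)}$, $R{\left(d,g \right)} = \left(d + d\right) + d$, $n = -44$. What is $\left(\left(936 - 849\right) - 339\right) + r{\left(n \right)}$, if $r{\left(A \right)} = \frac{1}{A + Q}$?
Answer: $- \frac{7309}{29} \approx -252.03$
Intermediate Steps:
$R{\left(d,g \right)} = 3 d$ ($R{\left(d,g \right)} = 2 d + d = 3 d$)
$Q = 15$ ($Q = - 3 \left(-5\right) = \left(-1\right) \left(-15\right) = 15$)
$r{\left(A \right)} = \frac{1}{15 + A}$ ($r{\left(A \right)} = \frac{1}{A + 15} = \frac{1}{15 + A}$)
$\left(\left(936 - 849\right) - 339\right) + r{\left(n \right)} = \left(\left(936 - 849\right) - 339\right) + \frac{1}{15 - 44} = \left(87 - 339\right) + \frac{1}{-29} = -252 - \frac{1}{29} = - \frac{7309}{29}$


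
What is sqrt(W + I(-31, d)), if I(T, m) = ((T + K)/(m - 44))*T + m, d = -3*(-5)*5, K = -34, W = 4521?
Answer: sqrt(4661) ≈ 68.271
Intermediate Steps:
d = 75 (d = 15*5 = 75)
I(T, m) = m + T*(-34 + T)/(-44 + m) (I(T, m) = ((T - 34)/(m - 44))*T + m = ((-34 + T)/(-44 + m))*T + m = T*(-34 + T)/(-44 + m) + m = m + T*(-34 + T)/(-44 + m))
sqrt(W + I(-31, d)) = sqrt(4521 + ((-31)**2 + 75**2 - 44*75 - 34*(-31))/(-44 + 75)) = sqrt(4521 + (961 + 5625 - 3300 + 1054)/31) = sqrt(4521 + (1/31)*4340) = sqrt(4521 + 140) = sqrt(4661)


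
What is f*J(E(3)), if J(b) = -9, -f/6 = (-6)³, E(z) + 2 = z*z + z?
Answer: -11664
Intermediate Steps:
E(z) = -2 + z + z² (E(z) = -2 + (z*z + z) = -2 + (z² + z) = -2 + (z + z²) = -2 + z + z²)
f = 1296 (f = -6*(-6)³ = -6*(-216) = 1296)
f*J(E(3)) = 1296*(-9) = -11664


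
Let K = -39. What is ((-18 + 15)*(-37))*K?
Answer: -4329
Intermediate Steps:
((-18 + 15)*(-37))*K = ((-18 + 15)*(-37))*(-39) = -3*(-37)*(-39) = 111*(-39) = -4329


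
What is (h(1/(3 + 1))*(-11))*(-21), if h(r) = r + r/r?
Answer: 1155/4 ≈ 288.75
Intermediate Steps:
h(r) = 1 + r (h(r) = r + 1 = 1 + r)
(h(1/(3 + 1))*(-11))*(-21) = ((1 + 1/(3 + 1))*(-11))*(-21) = ((1 + 1/4)*(-11))*(-21) = ((5/4)*(-11))*(-21) = -55/4*(-21) = 1155/4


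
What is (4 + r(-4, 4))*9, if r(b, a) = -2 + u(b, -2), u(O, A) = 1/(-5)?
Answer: 81/5 ≈ 16.200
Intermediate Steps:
u(O, A) = -⅕
r(b, a) = -11/5 (r(b, a) = -2 - ⅕ = -11/5)
(4 + r(-4, 4))*9 = (4 - 11/5)*9 = (9/5)*9 = 81/5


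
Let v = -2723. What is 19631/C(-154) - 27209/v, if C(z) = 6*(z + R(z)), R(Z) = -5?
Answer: -3928261/371106 ≈ -10.585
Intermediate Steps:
C(z) = -30 + 6*z (C(z) = 6*(z - 5) = 6*(-5 + z) = -30 + 6*z)
19631/C(-154) - 27209/v = 19631/(-30 + 6*(-154)) - 27209/(-2723) = 19631/(-30 - 924) - 27209*(-1/2723) = 19631/(-954) + 3887/389 = 19631*(-1/954) + 3887/389 = -19631/954 + 3887/389 = -3928261/371106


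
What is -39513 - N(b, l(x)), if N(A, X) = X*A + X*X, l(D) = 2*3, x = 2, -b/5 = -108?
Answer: -42789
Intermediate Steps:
b = 540 (b = -5*(-108) = 540)
l(D) = 6
N(A, X) = X² + A*X (N(A, X) = A*X + X² = X² + A*X)
-39513 - N(b, l(x)) = -39513 - 6*(540 + 6) = -39513 - 6*546 = -39513 - 1*3276 = -39513 - 3276 = -42789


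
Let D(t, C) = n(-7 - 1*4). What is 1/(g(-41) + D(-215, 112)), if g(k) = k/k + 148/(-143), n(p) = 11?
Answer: 143/1568 ≈ 0.091199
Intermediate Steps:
g(k) = -5/143 (g(k) = 1 + 148*(-1/143) = 1 - 148/143 = -5/143)
D(t, C) = 11
1/(g(-41) + D(-215, 112)) = 1/(-5/143 + 11) = 1/(1568/143) = 143/1568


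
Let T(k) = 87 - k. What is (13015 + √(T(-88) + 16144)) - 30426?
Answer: -17411 + √16319 ≈ -17283.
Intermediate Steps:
(13015 + √(T(-88) + 16144)) - 30426 = (13015 + √((87 - 1*(-88)) + 16144)) - 30426 = (13015 + √((87 + 88) + 16144)) - 30426 = (13015 + √(175 + 16144)) - 30426 = (13015 + √16319) - 30426 = -17411 + √16319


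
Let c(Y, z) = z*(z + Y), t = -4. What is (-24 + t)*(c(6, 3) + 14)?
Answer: -1148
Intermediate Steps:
c(Y, z) = z*(Y + z)
(-24 + t)*(c(6, 3) + 14) = (-24 - 4)*(3*(6 + 3) + 14) = -28*(3*9 + 14) = -28*(27 + 14) = -28*41 = -1148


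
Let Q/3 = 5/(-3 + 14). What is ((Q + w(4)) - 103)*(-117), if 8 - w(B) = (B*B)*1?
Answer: 141102/11 ≈ 12827.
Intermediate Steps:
Q = 15/11 (Q = 3*(5/(-3 + 14)) = 3*(5/11) = 15/11 ≈ 1.3636)
w(B) = 8 - B² (w(B) = 8 - B*B = 8 - B²)
((Q + w(4)) - 103)*(-117) = ((15/11 + (8 - 1*4²)) - 103)*(-117) = ((15/11 + (8 - 1*16)) - 103)*(-117) = ((15/11 + (8 - 16)) - 103)*(-117) = ((15/11 - 8) - 103)*(-117) = (-73/11 - 103)*(-117) = -1206/11*(-117) = 141102/11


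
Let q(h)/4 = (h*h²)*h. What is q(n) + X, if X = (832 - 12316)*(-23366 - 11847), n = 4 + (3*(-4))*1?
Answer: 404402476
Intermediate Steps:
n = -8 (n = 4 - 12*1 = 4 - 12 = -8)
X = 404386092 (X = -11484*(-35213) = 404386092)
q(h) = 4*h⁴ (q(h) = 4*((h*h²)*h) = 4*(h³*h) = 4*h⁴)
q(n) + X = 4*(-8)⁴ + 404386092 = 4*4096 + 404386092 = 16384 + 404386092 = 404402476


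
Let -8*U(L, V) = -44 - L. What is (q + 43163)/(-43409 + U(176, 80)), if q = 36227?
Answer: -158780/86763 ≈ -1.8300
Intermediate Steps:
U(L, V) = 11/2 + L/8 (U(L, V) = -(-44 - L)/8 = 11/2 + L/8)
(q + 43163)/(-43409 + U(176, 80)) = (36227 + 43163)/(-43409 + (11/2 + (⅛)*176)) = 79390/(-43409 + (11/2 + 22)) = 79390/(-43409 + 55/2) = 79390/(-86763/2) = 79390*(-2/86763) = -158780/86763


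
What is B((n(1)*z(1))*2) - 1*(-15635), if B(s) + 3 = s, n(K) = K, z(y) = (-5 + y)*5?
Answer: 15592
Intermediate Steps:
z(y) = -25 + 5*y
B(s) = -3 + s
B((n(1)*z(1))*2) - 1*(-15635) = (-3 + (1*(-25 + 5*1))*2) - 1*(-15635) = (-3 + (1*(-25 + 5))*2) + 15635 = (-3 + (1*(-20))*2) + 15635 = (-3 - 20*2) + 15635 = (-3 - 40) + 15635 = -43 + 15635 = 15592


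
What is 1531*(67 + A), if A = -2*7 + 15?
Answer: 104108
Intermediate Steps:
A = 1 (A = -14 + 15 = 1)
1531*(67 + A) = 1531*(67 + 1) = 1531*68 = 104108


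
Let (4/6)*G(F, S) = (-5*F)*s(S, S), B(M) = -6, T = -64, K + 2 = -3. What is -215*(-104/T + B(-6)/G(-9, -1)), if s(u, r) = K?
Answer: -127151/360 ≈ -353.20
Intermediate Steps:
K = -5 (K = -2 - 3 = -5)
s(u, r) = -5
G(F, S) = 75*F/2 (G(F, S) = 3*(-5*F*(-5))/2 = 3*(25*F)/2 = 75*F/2)
-215*(-104/T + B(-6)/G(-9, -1)) = -215*(-104/(-64) - 6/((75/2)*(-9))) = -215*(-104*(-1/64) - 6/(-675/2)) = -215*(13/8 - 6*(-2/675)) = -215*(13/8 + 4/225) = -215*2957/1800 = -127151/360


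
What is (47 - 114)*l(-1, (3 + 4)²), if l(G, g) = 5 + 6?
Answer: -737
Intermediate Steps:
l(G, g) = 11
(47 - 114)*l(-1, (3 + 4)²) = (47 - 114)*11 = -67*11 = -737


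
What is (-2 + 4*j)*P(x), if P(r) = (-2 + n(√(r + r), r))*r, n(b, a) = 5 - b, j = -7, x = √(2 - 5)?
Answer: -90*I*√3 - 30*3^(¾)*(1 - I) ≈ -68.385 - 87.499*I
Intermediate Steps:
x = I*√3 (x = √(-3) = I*√3 ≈ 1.732*I)
P(r) = r*(3 - √2*√r) (P(r) = (-2 + (5 - √(r + r)))*r = (-2 + (5 - √(2*r)))*r = (-2 + (5 - √2*√r))*r = (3 - √2*√r)*r = r*(3 - √2*√r))
(-2 + 4*j)*P(x) = (-2 + 4*(-7))*(3*(I*√3) - √2*(I*√3)^(3/2)) = (-2 - 28)*(3*I*√3 - √2*3^(¾)*I^(3/2)) = -30*(3*I*√3 - √2*3^(¾)*I^(3/2)) = -90*I*√3 + 30*√2*3^(¾)*I^(3/2)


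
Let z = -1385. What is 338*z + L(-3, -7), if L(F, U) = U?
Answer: -468137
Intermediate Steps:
338*z + L(-3, -7) = 338*(-1385) - 7 = -468130 - 7 = -468137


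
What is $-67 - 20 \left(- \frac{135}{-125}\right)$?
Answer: $- \frac{443}{5} \approx -88.6$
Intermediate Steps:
$-67 - 20 \left(- \frac{135}{-125}\right) = -67 - 20 \left(\left(-135\right) \left(- \frac{1}{125}\right)\right) = -67 - \frac{108}{5} = - \frac{443}{5}$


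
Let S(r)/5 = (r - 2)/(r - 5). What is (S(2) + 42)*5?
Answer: 210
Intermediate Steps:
S(r) = 5*(-2 + r)/(-5 + r) (S(r) = 5*((r - 2)/(r - 5)) = 5*((-2 + r)/(-5 + r)) = 5*(-2 + r)/(-5 + r))
(S(2) + 42)*5 = (5*(-2 + 2)/(-5 + 2) + 42)*5 = (5*0/(-3) + 42)*5 = (5*(-1/3)*0 + 42)*5 = (0 + 42)*5 = 42*5 = 210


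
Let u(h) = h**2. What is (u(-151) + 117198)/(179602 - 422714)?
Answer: -139999/243112 ≈ -0.57586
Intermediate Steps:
(u(-151) + 117198)/(179602 - 422714) = ((-151)**2 + 117198)/(179602 - 422714) = (22801 + 117198)/(-243112) = 139999*(-1/243112) = -139999/243112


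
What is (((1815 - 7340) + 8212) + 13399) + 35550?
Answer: 51636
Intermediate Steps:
(((1815 - 7340) + 8212) + 13399) + 35550 = ((-5525 + 8212) + 13399) + 35550 = (2687 + 13399) + 35550 = 16086 + 35550 = 51636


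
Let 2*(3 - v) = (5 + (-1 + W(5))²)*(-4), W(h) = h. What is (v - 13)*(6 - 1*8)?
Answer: -64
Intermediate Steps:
v = 45 (v = 3 - (5 + (-1 + 5)²)*(-4)/2 = 3 - (5 + 4²)*(-4)/2 = 3 - (5 + 16)*(-4)/2 = 3 - 21*(-4)/2 = 3 - ½*(-84) = 3 + 42 = 45)
(v - 13)*(6 - 1*8) = (45 - 13)*(6 - 1*8) = 32*(6 - 8) = 32*(-2) = -64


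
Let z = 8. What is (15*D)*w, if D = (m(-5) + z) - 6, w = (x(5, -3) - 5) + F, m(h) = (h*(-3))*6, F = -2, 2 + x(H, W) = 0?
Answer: -12420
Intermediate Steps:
x(H, W) = -2 (x(H, W) = -2 + 0 = -2)
m(h) = -18*h (m(h) = -3*h*6 = -18*h)
w = -9 (w = (-2 - 5) - 2 = -7 - 2 = -9)
D = 92 (D = (-18*(-5) + 8) - 6 = (90 + 8) - 6 = 98 - 6 = 92)
(15*D)*w = (15*92)*(-9) = 1380*(-9) = -12420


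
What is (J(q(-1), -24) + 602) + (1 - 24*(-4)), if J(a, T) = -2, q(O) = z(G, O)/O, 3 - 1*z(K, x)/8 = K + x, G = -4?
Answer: 697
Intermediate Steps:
z(K, x) = 24 - 8*K - 8*x (z(K, x) = 24 - 8*(K + x) = 24 + (-8*K - 8*x) = 24 - 8*K - 8*x)
q(O) = (56 - 8*O)/O (q(O) = (24 - 8*(-4) - 8*O)/O = (24 + 32 - 8*O)/O = (56 - 8*O)/O)
(J(q(-1), -24) + 602) + (1 - 24*(-4)) = (-2 + 602) + (1 - 24*(-4)) = 600 + (1 + 96) = 600 + 97 = 697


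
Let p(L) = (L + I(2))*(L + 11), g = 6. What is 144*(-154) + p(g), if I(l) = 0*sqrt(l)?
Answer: -22074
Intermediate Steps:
I(l) = 0
p(L) = L*(11 + L) (p(L) = (L + 0)*(L + 11) = L*(11 + L))
144*(-154) + p(g) = 144*(-154) + 6*(11 + 6) = -22176 + 6*17 = -22176 + 102 = -22074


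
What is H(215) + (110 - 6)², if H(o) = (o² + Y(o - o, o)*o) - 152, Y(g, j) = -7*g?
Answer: 56889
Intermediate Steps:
H(o) = -152 + o² (H(o) = (o² + (-7*(o - o))*o) - 152 = (o² + (-7*0)*o) - 152 = (o² + 0*o) - 152 = (o² + 0) - 152 = o² - 152 = -152 + o²)
H(215) + (110 - 6)² = (-152 + 215²) + (110 - 6)² = (-152 + 46225) + 104² = 46073 + 10816 = 56889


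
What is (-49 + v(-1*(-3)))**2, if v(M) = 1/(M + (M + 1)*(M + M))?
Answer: 1747684/729 ≈ 2397.4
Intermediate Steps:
v(M) = 1/(M + 2*M*(1 + M)) (v(M) = 1/(M + (1 + M)*(2*M)) = 1/(M + 2*M*(1 + M)))
(-49 + v(-1*(-3)))**2 = (-49 + 1/(((-1*(-3)))*(3 + 2*(-1*(-3)))))**2 = (-49 + 1/(3*(3 + 2*3)))**2 = (-49 + 1/(3*(3 + 6)))**2 = (-49 + (1/3)/9)**2 = (-49 + (1/3)*(1/9))**2 = (-49 + 1/27)**2 = (-1322/27)**2 = 1747684/729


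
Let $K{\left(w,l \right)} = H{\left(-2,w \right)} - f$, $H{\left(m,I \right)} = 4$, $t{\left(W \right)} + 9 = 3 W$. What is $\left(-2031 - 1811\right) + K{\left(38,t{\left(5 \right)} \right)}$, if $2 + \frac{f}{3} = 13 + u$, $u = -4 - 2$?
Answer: $-3853$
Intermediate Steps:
$u = -6$ ($u = -4 - 2 = -6$)
$t{\left(W \right)} = -9 + 3 W$
$f = 15$ ($f = -6 + 3 \left(13 - 6\right) = -6 + 3 \cdot 7 = -6 + 21 = 15$)
$K{\left(w,l \right)} = -11$ ($K{\left(w,l \right)} = 4 - 15 = -11$)
$\left(-2031 - 1811\right) + K{\left(38,t{\left(5 \right)} \right)} = \left(-2031 - 1811\right) - 11 = -3842 - 11 = -3853$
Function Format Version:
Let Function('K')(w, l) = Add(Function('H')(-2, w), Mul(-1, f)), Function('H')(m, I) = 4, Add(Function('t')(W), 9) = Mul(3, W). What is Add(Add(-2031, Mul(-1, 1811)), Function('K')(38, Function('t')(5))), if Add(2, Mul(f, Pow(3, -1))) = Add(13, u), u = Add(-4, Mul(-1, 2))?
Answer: -3853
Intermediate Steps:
u = -6 (u = Add(-4, -2) = -6)
Function('t')(W) = Add(-9, Mul(3, W))
f = 15 (f = Add(-6, Mul(3, Add(13, -6))) = Add(-6, Mul(3, 7)) = Add(-6, 21) = 15)
Function('K')(w, l) = -11 (Function('K')(w, l) = Add(4, Mul(-1, 15)) = Add(4, -15) = -11)
Add(Add(-2031, Mul(-1, 1811)), Function('K')(38, Function('t')(5))) = Add(Add(-2031, Mul(-1, 1811)), -11) = Add(Add(-2031, -1811), -11) = Add(-3842, -11) = -3853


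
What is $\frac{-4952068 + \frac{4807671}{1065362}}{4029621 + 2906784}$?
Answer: $- \frac{150735436027}{211136637246} \approx -0.71392$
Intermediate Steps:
$\frac{-4952068 + \frac{4807671}{1065362}}{4029621 + 2906784} = \frac{-4952068 + 4807671 \cdot \frac{1}{1065362}}{6936405} = \left(-4952068 + \frac{4807671}{1065362}\right) \frac{1}{6936405} = \left(- \frac{5275740260945}{1065362}\right) \frac{1}{6936405} = - \frac{150735436027}{211136637246}$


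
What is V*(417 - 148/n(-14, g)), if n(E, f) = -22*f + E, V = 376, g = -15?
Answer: 12372656/79 ≈ 1.5662e+5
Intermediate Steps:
n(E, f) = E - 22*f
V*(417 - 148/n(-14, g)) = 376*(417 - 148/(-14 - 22*(-15))) = 376*(417 - 148/(-14 + 330)) = 376*(417 - 148/316) = 376*(417 - 148*1/316) = 376*(417 - 37/79) = 376*(32906/79) = 12372656/79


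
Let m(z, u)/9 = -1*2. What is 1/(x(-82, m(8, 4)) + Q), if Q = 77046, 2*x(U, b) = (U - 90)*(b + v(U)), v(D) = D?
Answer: 1/85646 ≈ 1.1676e-5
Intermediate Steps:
m(z, u) = -18 (m(z, u) = 9*(-1*2) = 9*(-2) = -18)
x(U, b) = (-90 + U)*(U + b)/2 (x(U, b) = ((U - 90)*(b + U))/2 = ((-90 + U)*(U + b))/2 = (-90 + U)*(U + b)/2)
1/(x(-82, m(8, 4)) + Q) = 1/(((½)*(-82)² - 45*(-82) - 45*(-18) + (½)*(-82)*(-18)) + 77046) = 1/(((½)*6724 + 3690 + 810 + 738) + 77046) = 1/((3362 + 3690 + 810 + 738) + 77046) = 1/(8600 + 77046) = 1/85646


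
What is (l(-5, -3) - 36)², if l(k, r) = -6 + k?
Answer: 2209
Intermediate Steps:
(l(-5, -3) - 36)² = ((-6 - 5) - 36)² = (-11 - 36)² = (-47)² = 2209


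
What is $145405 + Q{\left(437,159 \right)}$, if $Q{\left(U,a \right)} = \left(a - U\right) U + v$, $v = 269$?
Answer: $24188$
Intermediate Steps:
$Q{\left(U,a \right)} = 269 + U \left(a - U\right)$ ($Q{\left(U,a \right)} = \left(a - U\right) U + 269 = U \left(a - U\right) + 269 = 269 + U \left(a - U\right)$)
$145405 + Q{\left(437,159 \right)} = 145405 + \left(269 - 437^{2} + 437 \cdot 159\right) = 145405 + \left(269 - 190969 + 69483\right) = 145405 - 121217 = 24188$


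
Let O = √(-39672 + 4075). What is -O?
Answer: -I*√35597 ≈ -188.67*I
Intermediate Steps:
O = I*√35597 (O = √(-35597) = I*√35597 ≈ 188.67*I)
-O = -I*√35597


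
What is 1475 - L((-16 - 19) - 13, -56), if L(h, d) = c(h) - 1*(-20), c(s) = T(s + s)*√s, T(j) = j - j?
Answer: 1455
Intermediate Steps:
T(j) = 0
c(s) = 0 (c(s) = 0*√s = 0)
L(h, d) = 20 (L(h, d) = 0 - 1*(-20) = 0 + 20 = 20)
1475 - L((-16 - 19) - 13, -56) = 1475 - 1*20 = 1475 - 20 = 1455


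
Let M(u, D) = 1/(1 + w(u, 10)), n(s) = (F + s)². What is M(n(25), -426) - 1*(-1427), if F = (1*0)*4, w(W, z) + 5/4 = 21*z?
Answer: 1197257/839 ≈ 1427.0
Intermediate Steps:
w(W, z) = -5/4 + 21*z
F = 0 (F = 0*4 = 0)
n(s) = s² (n(s) = (0 + s)² = s²)
M(u, D) = 4/839 (M(u, D) = 1/(1 + (-5/4 + 21*10)) = 1/(1 + (-5/4 + 210)) = 1/(1 + 835/4) = 1/(839/4) = 4/839)
M(n(25), -426) - 1*(-1427) = 4/839 - 1*(-1427) = 4/839 + 1427 = 1197257/839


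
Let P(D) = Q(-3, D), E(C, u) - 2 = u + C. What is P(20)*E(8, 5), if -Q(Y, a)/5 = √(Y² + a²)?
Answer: -75*√409 ≈ -1516.8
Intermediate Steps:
E(C, u) = 2 + C + u (E(C, u) = 2 + (u + C) = 2 + (C + u) = 2 + C + u)
Q(Y, a) = -5*√(Y² + a²)
P(D) = -5*√(9 + D²) (P(D) = -5*√((-3)² + D²) = -5*√(9 + D²))
P(20)*E(8, 5) = (-5*√(9 + 20²))*(2 + 8 + 5) = -5*√(9 + 400)*15 = -5*√409*15 = -75*√409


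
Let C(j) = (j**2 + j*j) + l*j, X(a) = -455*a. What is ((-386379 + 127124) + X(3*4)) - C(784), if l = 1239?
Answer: -2465403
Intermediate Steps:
C(j) = 2*j**2 + 1239*j (C(j) = (j**2 + j*j) + 1239*j = (j**2 + j**2) + 1239*j = 2*j**2 + 1239*j)
((-386379 + 127124) + X(3*4)) - C(784) = ((-386379 + 127124) - 1365*4) - 784*(1239 + 2*784) = (-259255 - 455*12) - 784*(1239 + 1568) = (-259255 - 5460) - 784*2807 = -264715 - 1*2200688 = -264715 - 2200688 = -2465403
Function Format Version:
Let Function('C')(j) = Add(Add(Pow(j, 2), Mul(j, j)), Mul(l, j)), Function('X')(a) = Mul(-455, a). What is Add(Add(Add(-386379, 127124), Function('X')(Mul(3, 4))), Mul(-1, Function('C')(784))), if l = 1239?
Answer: -2465403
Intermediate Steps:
Function('C')(j) = Add(Mul(2, Pow(j, 2)), Mul(1239, j)) (Function('C')(j) = Add(Add(Pow(j, 2), Mul(j, j)), Mul(1239, j)) = Add(Add(Pow(j, 2), Pow(j, 2)), Mul(1239, j)) = Add(Mul(2, Pow(j, 2)), Mul(1239, j)))
Add(Add(Add(-386379, 127124), Function('X')(Mul(3, 4))), Mul(-1, Function('C')(784))) = Add(Add(Add(-386379, 127124), Mul(-455, Mul(3, 4))), Mul(-1, Mul(784, Add(1239, Mul(2, 784))))) = Add(Add(-259255, Mul(-455, 12)), Mul(-1, Mul(784, Add(1239, 1568)))) = Add(Add(-259255, -5460), Mul(-1, Mul(784, 2807))) = Add(-264715, Mul(-1, 2200688)) = Add(-264715, -2200688) = -2465403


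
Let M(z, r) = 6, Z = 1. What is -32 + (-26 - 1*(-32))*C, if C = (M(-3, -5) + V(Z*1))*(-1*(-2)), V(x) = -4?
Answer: -8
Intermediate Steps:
C = 4 (C = (6 - 4)*(-1*(-2)) = 2*2 = 4)
-32 + (-26 - 1*(-32))*C = -32 + (-26 - 1*(-32))*4 = -32 + (-26 + 32)*4 = -32 + 6*4 = -32 + 24 = -8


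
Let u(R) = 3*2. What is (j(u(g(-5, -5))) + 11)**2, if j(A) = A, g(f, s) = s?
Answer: 289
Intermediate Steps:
u(R) = 6
(j(u(g(-5, -5))) + 11)**2 = (6 + 11)**2 = 17**2 = 289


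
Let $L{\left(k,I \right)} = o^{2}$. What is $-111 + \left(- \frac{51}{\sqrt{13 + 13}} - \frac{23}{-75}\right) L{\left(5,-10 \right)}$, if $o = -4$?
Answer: $- \frac{7957}{75} - \frac{408 \sqrt{26}}{13} \approx -266.12$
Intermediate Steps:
$L{\left(k,I \right)} = 16$ ($L{\left(k,I \right)} = \left(-4\right)^{2} = 16$)
$-111 + \left(- \frac{51}{\sqrt{13 + 13}} - \frac{23}{-75}\right) L{\left(5,-10 \right)} = -111 + \left(- \frac{51}{\sqrt{13 + 13}} - \frac{23}{-75}\right) 16 = -111 + \left(- \frac{51}{\sqrt{26}} - - \frac{23}{75}\right) 16 = -111 + \left(- 51 \frac{\sqrt{26}}{26} + \frac{23}{75}\right) 16 = -111 + \left(- \frac{51 \sqrt{26}}{26} + \frac{23}{75}\right) 16 = -111 + \left(\frac{23}{75} - \frac{51 \sqrt{26}}{26}\right) 16 = -111 + \left(\frac{368}{75} - \frac{408 \sqrt{26}}{13}\right) = - \frac{7957}{75} - \frac{408 \sqrt{26}}{13}$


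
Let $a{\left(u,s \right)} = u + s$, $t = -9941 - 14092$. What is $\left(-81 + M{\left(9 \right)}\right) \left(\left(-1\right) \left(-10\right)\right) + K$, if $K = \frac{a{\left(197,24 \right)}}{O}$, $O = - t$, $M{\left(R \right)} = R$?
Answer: $- \frac{17303539}{24033} \approx -719.99$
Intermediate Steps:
$t = -24033$
$a{\left(u,s \right)} = s + u$
$O = 24033$ ($O = \left(-1\right) \left(-24033\right) = 24033$)
$K = \frac{221}{24033}$ ($K = \frac{24 + 197}{24033} = 221 \cdot \frac{1}{24033} = \frac{221}{24033} \approx 0.0091957$)
$\left(-81 + M{\left(9 \right)}\right) \left(\left(-1\right) \left(-10\right)\right) + K = \left(-81 + 9\right) \left(\left(-1\right) \left(-10\right)\right) + \frac{221}{24033} = \left(-72\right) 10 + \frac{221}{24033} = -720 + \frac{221}{24033} = - \frac{17303539}{24033}$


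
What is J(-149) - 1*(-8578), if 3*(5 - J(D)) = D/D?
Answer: 25748/3 ≈ 8582.7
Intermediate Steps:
J(D) = 14/3 (J(D) = 5 - D/(3*D) = 5 - 1/3*1 = 5 - 1/3 = 14/3)
J(-149) - 1*(-8578) = 14/3 - 1*(-8578) = 14/3 + 8578 = 25748/3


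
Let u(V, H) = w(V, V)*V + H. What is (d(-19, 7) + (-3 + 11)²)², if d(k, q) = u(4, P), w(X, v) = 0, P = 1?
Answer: 4225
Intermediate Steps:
u(V, H) = H (u(V, H) = 0*V + H = 0 + H = H)
d(k, q) = 1
(d(-19, 7) + (-3 + 11)²)² = (1 + (-3 + 11)²)² = (1 + 8²)² = (1 + 64)² = 65² = 4225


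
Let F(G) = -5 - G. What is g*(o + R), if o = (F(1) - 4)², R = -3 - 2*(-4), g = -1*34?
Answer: -3570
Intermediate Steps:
g = -34
R = 5 (R = -3 + 8 = 5)
o = 100 (o = ((-5 - 1*1) - 4)² = ((-5 - 1) - 4)² = (-6 - 4)² = (-10)² = 100)
g*(o + R) = -34*(100 + 5) = -34*105 = -3570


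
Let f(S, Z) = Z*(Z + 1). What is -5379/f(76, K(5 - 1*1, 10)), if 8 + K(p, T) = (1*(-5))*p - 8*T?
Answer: -1793/3852 ≈ -0.46547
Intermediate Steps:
K(p, T) = -8 - 8*T - 5*p (K(p, T) = -8 + ((1*(-5))*p - 8*T) = -8 + (-5*p - 8*T) = -8 + (-8*T - 5*p) = -8 - 8*T - 5*p)
f(S, Z) = Z*(1 + Z)
-5379/f(76, K(5 - 1*1, 10)) = -5379*1/((1 + (-8 - 8*10 - 5*(5 - 1*1)))*(-8 - 8*10 - 5*(5 - 1*1))) = -5379*1/((1 + (-8 - 80 - 5*(5 - 1)))*(-8 - 80 - 5*(5 - 1))) = -5379*1/((1 + (-8 - 80 - 5*4))*(-8 - 80 - 5*4)) = -5379*1/((1 + (-8 - 80 - 20))*(-8 - 80 - 20)) = -5379*(-1/(108*(1 - 108))) = -5379/((-108*(-107))) = -5379/11556 = -5379*1/11556 = -1793/3852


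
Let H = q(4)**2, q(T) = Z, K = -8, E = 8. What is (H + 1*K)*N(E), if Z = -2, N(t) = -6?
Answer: 24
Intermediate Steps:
q(T) = -2
H = 4 (H = (-2)**2 = 4)
(H + 1*K)*N(E) = (4 + 1*(-8))*(-6) = (4 - 8)*(-6) = -4*(-6) = 24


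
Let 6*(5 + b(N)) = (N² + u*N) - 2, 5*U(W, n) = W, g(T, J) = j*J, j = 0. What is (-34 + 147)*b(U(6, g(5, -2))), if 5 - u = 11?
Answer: -53336/75 ≈ -711.15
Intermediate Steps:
g(T, J) = 0 (g(T, J) = 0*J = 0)
u = -6 (u = 5 - 1*11 = 5 - 11 = -6)
U(W, n) = W/5
b(N) = -16/3 - N + N²/6 (b(N) = -5 + ((N² - 6*N) - 2)/6 = -5 + (-2 + N² - 6*N)/6 = -5 + (-⅓ - N + N²/6) = -16/3 - N + N²/6)
(-34 + 147)*b(U(6, g(5, -2))) = (-34 + 147)*(-16/3 - 6/5 + ((⅕)*6)²/6) = 113*(-16/3 - 1*6/5 + (6/5)²/6) = 113*(-16/3 - 6/5 + (⅙)*(36/25)) = 113*(-16/3 - 6/5 + 6/25) = 113*(-472/75) = -53336/75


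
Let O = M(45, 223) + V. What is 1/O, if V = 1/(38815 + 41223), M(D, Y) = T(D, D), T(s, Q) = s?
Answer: 80038/3601711 ≈ 0.022222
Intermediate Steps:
M(D, Y) = D
V = 1/80038 ≈ 1.2494e-5
O = 3601711/80038 (O = 45 + 1/80038 = 3601711/80038 ≈ 45.000)
1/O = 1/(3601711/80038) = 80038/3601711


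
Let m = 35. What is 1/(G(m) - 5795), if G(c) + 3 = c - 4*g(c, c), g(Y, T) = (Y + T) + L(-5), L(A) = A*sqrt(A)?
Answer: -6043/36519849 - 20*I*sqrt(5)/36519849 ≈ -0.00016547 - 1.2246e-6*I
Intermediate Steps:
L(A) = A**(3/2)
g(Y, T) = T + Y - 5*I*sqrt(5) (g(Y, T) = (Y + T) + (-5)**(3/2) = (T + Y) - 5*I*sqrt(5) = T + Y - 5*I*sqrt(5))
G(c) = -3 - 7*c + 20*I*sqrt(5) (G(c) = -3 + (c - 4*(c + c - 5*I*sqrt(5))) = -3 + (c - 4*(2*c - 5*I*sqrt(5))) = -3 + (c + (-8*c + 20*I*sqrt(5))) = -3 + (-7*c + 20*I*sqrt(5)) = -3 - 7*c + 20*I*sqrt(5))
1/(G(m) - 5795) = 1/((-3 - 7*35 + 20*I*sqrt(5)) - 5795) = 1/((-3 - 245 + 20*I*sqrt(5)) - 5795) = 1/((-248 + 20*I*sqrt(5)) - 5795) = 1/(-6043 + 20*I*sqrt(5))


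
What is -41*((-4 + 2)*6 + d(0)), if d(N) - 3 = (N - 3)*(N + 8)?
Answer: 1353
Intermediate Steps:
d(N) = 3 + (-3 + N)*(8 + N) (d(N) = 3 + (N - 3)*(N + 8) = 3 + (-3 + N)*(8 + N))
-41*((-4 + 2)*6 + d(0)) = -41*((-4 + 2)*6 + (-21 + 0**2 + 5*0)) = -41*(-2*6 + (-21 + 0 + 0)) = -41*(-12 - 21) = -41*(-33) = 1353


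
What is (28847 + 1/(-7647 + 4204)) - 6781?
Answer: 75973237/3443 ≈ 22066.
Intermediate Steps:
(28847 + 1/(-7647 + 4204)) - 6781 = (28847 + 1/(-3443)) - 6781 = (28847 - 1/3443) - 6781 = 99320220/3443 - 6781 = 75973237/3443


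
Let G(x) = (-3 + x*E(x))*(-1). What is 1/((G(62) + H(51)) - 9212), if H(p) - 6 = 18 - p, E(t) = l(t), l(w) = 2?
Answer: -1/9360 ≈ -0.00010684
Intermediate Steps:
E(t) = 2
H(p) = 24 - p (H(p) = 6 + (18 - p) = 24 - p)
G(x) = 3 - 2*x (G(x) = (-3 + x*2)*(-1) = (-3 + 2*x)*(-1) = 3 - 2*x)
1/((G(62) + H(51)) - 9212) = 1/(((3 - 2*62) + (24 - 1*51)) - 9212) = 1/(((3 - 124) + (24 - 51)) - 9212) = 1/((-121 - 27) - 9212) = 1/(-148 - 9212) = 1/(-9360) = -1/9360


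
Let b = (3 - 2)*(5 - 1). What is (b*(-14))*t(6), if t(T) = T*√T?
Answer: -336*√6 ≈ -823.03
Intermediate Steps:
t(T) = T^(3/2)
b = 4 (b = 1*4 = 4)
(b*(-14))*t(6) = (4*(-14))*6^(3/2) = -336*√6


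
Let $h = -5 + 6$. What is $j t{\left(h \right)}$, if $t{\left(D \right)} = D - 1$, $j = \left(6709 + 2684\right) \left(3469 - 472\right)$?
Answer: $0$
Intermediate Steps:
$j = 28150821$ ($j = 9393 \cdot 2997 = 28150821$)
$h = 1$
$t{\left(D \right)} = -1 + D$
$j t{\left(h \right)} = 28150821 \left(-1 + 1\right) = 28150821 \cdot 0 = 0$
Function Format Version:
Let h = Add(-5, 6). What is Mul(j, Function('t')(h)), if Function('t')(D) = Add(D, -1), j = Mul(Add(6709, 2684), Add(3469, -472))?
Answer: 0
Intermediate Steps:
j = 28150821 (j = Mul(9393, 2997) = 28150821)
h = 1
Function('t')(D) = Add(-1, D)
Mul(j, Function('t')(h)) = Mul(28150821, Add(-1, 1)) = Mul(28150821, 0) = 0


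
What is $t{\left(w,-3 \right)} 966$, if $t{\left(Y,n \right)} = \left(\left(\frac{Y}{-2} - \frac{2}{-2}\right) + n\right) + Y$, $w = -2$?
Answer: $-2898$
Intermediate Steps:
$t{\left(Y,n \right)} = 1 + n + \frac{Y}{2}$ ($t{\left(Y,n \right)} = \left(\left(Y \left(- \frac{1}{2}\right) - -1\right) + n\right) + Y = \left(\left(- \frac{Y}{2} + 1\right) + n\right) + Y = \left(\left(1 - \frac{Y}{2}\right) + n\right) + Y = \left(1 + n - \frac{Y}{2}\right) + Y = 1 + n + \frac{Y}{2}$)
$t{\left(w,-3 \right)} 966 = \left(1 - 3 + \frac{1}{2} \left(-2\right)\right) 966 = \left(1 - 3 - 1\right) 966 = \left(-3\right) 966 = -2898$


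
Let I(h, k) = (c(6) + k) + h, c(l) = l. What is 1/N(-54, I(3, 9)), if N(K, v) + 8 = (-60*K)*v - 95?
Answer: 1/58217 ≈ 1.7177e-5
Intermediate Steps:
I(h, k) = 6 + h + k (I(h, k) = (6 + k) + h = 6 + h + k)
N(K, v) = -103 - 60*K*v (N(K, v) = -8 + ((-60*K)*v - 95) = -8 + (-60*K*v - 95) = -8 + (-95 - 60*K*v) = -103 - 60*K*v)
1/N(-54, I(3, 9)) = 1/(-103 - 60*(-54)*(6 + 3 + 9)) = 1/(-103 - 60*(-54)*18) = 1/(-103 + 58320) = 1/58217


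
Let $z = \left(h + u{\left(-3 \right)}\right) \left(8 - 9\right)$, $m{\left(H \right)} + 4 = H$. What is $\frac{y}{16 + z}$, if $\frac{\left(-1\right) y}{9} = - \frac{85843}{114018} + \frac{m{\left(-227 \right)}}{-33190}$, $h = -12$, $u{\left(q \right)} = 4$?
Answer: $\frac{705697753}{2522838280} \approx 0.27972$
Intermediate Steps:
$m{\left(H \right)} = -4 + H$
$z = 8$ ($z = \left(-12 + 4\right) \left(8 - 9\right) = \left(-8\right) \left(-1\right) = 8$)
$y = \frac{2117093259}{315354785}$ ($y = - 9 \left(- \frac{85843}{114018} + \frac{-4 - 227}{-33190}\right) = - 9 \left(\left(-85843\right) \frac{1}{114018} - - \frac{231}{33190}\right) = - 9 \left(- \frac{85843}{114018} + \frac{231}{33190}\right) = \left(-9\right) \left(- \frac{705697753}{946064355}\right) = \frac{2117093259}{315354785} \approx 6.7134$)
$\frac{y}{16 + z} = \frac{2117093259}{315354785 \left(16 + 8\right)} = \frac{2117093259}{315354785 \cdot 24} = \frac{2117093259}{315354785} \cdot \frac{1}{24} = \frac{705697753}{2522838280}$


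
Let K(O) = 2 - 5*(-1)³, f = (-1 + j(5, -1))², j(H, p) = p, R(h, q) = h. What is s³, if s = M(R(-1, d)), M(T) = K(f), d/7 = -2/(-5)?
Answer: 343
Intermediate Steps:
d = 14/5 (d = 7*(-2/(-5)) = 7*(-2*(-⅕)) = 7*(⅖) = 14/5 ≈ 2.8000)
f = 4 (f = (-1 - 1)² = (-2)² = 4)
K(O) = 7 (K(O) = 2 - 5*(-1) = 2 + 5 = 7)
M(T) = 7
s = 7
s³ = 7³ = 343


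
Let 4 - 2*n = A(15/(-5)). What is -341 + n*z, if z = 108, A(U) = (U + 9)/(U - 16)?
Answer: -2051/19 ≈ -107.95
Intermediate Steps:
A(U) = (9 + U)/(-16 + U)
n = 41/19 (n = 2 - (9 + 15/(-5))/(2*(-16 + 15/(-5))) = 2 - (9 + 15*(-⅕))/(2*(-16 + 15*(-⅕))) = 2 - (9 - 3)/(2*(-16 - 3)) = 2 - 6/(2*(-19)) = 2 - (-1)*6/38 = 2 - ½*(-6/19) = 2 + 3/19 = 41/19 ≈ 2.1579)
-341 + n*z = -341 + (41/19)*108 = -341 + 4428/19 = -2051/19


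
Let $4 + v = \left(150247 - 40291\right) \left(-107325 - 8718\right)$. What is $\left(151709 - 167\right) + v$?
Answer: $-12759472570$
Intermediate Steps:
$v = -12759624112$ ($v = -4 + \left(150247 - 40291\right) \left(-107325 - 8718\right) = -4 + 109956 \left(-116043\right) = -4 - 12759624108 = -12759624112$)
$\left(151709 - 167\right) + v = \left(151709 - 167\right) - 12759624112 = 151542 - 12759624112 = -12759472570$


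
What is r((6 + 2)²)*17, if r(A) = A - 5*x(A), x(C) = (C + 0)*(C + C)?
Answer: -695232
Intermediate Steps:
x(C) = 2*C² (x(C) = C*(2*C) = 2*C²)
r(A) = A - 10*A²
r((6 + 2)²)*17 = ((6 + 2)²*(1 - 10*(6 + 2)²))*17 = (8²*(1 - 10*8²))*17 = (64*(1 - 10*64))*17 = (64*(1 - 640))*17 = (64*(-639))*17 = -40896*17 = -695232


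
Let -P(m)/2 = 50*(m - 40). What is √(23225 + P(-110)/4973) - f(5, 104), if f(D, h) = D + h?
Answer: -109 + 5*√22977831041/4973 ≈ 43.407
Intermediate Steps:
P(m) = 4000 - 100*m (P(m) = -100*(m - 40) = -100*(-40 + m) = -2*(-2000 + 50*m) = 4000 - 100*m)
√(23225 + P(-110)/4973) - f(5, 104) = √(23225 + (4000 - 100*(-110))/4973) - (5 + 104) = √(23225 + (4000 + 11000)*(1/4973)) - 1*109 = √(23225 + 15000*(1/4973)) - 109 = √(23225 + 15000/4973) - 109 = √(115512925/4973) - 109 = 5*√22977831041/4973 - 109 = -109 + 5*√22977831041/4973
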